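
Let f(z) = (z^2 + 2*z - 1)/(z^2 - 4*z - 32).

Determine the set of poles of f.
The singularities of f are the zeros of the denominator. Factoring,
  z^2 - 4*z - 32 = (z - 8)*(z + 4)
so the candidates are z = 8, z = -4.

Check the numerator P(z) = z^2 + 2*z - 1 at each one:
  P(8) = 79 ≠ 0, so z = 8 is a (simple) pole.
  P(-4) = 7 ≠ 0, so z = -4 is a (simple) pole.

Poles of f: {-4, 8}

Final answer: {-4, 8}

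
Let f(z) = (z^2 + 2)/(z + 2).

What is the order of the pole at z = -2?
1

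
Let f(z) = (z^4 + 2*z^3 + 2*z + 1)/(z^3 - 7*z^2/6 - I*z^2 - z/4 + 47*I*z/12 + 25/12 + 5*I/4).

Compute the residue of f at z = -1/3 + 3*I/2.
Write f(z) = P(z)/Q(z) with P(z) = z^4 + 2*z^3 + 2*z + 1 and Q(z) = z^3 - 7*z^2/6 - I*z^2 - z/4 + 47*I*z/12 + 25/12 + 5*I/4.
The denominator factors as Q(z) = (z - 2 + I)*(z + 1/3 - 3*I/2)*(z + 1/2 - I/2), so z = -1/3 + 3*I/2 is a simple zero of Q and P is analytic there; z = -1/3 + 3*I/2 is therefore a simple pole and
  Res(f, z₀) = P(z₀)/Q'(z₀).

Q'(z) = 3*z^2 - 7*z/3 - 2*I*z - 1/4 + 47*I/12, so Q'(-1/3 + 3*I/2) = -26/9 - 23*I/12.
P(-1/3 + 3*I/2) = 10801/1296 + 55*I/36.

Res(f, -1/3 + 3*I/2) = (10801/1296 + 55*I/36)/(-26/9 - 23*I/12) = -8513/3789 + 4859*I/5052

Final answer: -8513/3789 + 4859*I/5052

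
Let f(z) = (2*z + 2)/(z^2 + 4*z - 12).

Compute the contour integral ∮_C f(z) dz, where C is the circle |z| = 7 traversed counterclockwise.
4*I*pi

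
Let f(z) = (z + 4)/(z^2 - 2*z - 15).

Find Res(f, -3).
Write f(z) = P(z)/Q(z) with P(z) = z + 4 and Q(z) = z^2 - 2*z - 15.
The denominator factors as Q(z) = (z + 3)*(z - 5), so z = -3 is a simple zero of Q and P is analytic there; z = -3 is therefore a simple pole and
  Res(f, z₀) = P(z₀)/Q'(z₀).

Q'(z) = 2*z - 2, so Q'(-3) = -8.
P(-3) = 1.

Res(f, -3) = (1)/(-8) = -1/8

Final answer: -1/8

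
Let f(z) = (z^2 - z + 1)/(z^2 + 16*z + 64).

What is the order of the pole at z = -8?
Factor the denominator:
  z^2 + 16*z + 64 = (z + 8)^2

The numerator P(z) = z^2 - z + 1 has P(-8) = 73 ≠ 0, so no factor of (z + 8) cancels.
Near z = -8 we can therefore write f(z) = g(z)/(z + 8)^2 with g analytic at -8 and g(-8) ≠ 0 (g is just the numerator).

Hence z = -8 is a pole of order 2.

Final answer: 2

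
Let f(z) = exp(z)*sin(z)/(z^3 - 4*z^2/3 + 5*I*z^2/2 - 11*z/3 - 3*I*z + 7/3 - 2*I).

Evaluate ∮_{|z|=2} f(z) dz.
pi*(-3/37 - 18*I/37)*exp(-1 - I)*sin(1 + I) + pi*(-27/109 - 90*I/109)*exp(1/3 - I)*sin(1/3 - I)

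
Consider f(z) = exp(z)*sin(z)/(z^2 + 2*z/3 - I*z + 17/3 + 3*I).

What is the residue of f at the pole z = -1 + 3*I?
(12/241 + 45*I/241)*exp(-1 + 3*I)*sin(1 - 3*I)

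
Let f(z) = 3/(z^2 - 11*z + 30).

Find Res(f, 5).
Write f(z) = P(z)/Q(z) with P(z) = 3 and Q(z) = z^2 - 11*z + 30.
The denominator factors as Q(z) = (z - 5)*(z - 6), so z = 5 is a simple zero of Q and P is analytic there; z = 5 is therefore a simple pole and
  Res(f, z₀) = P(z₀)/Q'(z₀).

Q'(z) = 2*z - 11, so Q'(5) = -1.
P(5) = 3.

Res(f, 5) = (3)/(-1) = -3

Final answer: -3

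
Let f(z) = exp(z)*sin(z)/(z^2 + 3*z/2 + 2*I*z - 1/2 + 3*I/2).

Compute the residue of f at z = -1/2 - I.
-2*exp(-1/2 - I)*sin(1/2 + I)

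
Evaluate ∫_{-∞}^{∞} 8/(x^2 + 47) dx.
8*sqrt(47)*pi/47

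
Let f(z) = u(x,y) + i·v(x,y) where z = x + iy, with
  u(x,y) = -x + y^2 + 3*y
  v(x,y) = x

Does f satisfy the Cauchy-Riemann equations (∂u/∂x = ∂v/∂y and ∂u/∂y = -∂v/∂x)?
∂u/∂x = -1
∂v/∂y = 0
∂u/∂y = 2*y + 3
∂v/∂x = 1
∂u/∂x ≠ ∂v/∂y and ∂u/∂y ≠ -∂v/∂x; the Cauchy-Riemann equations are not satisfied, so f is not analytic.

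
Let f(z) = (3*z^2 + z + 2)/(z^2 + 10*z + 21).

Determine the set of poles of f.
The singularities of f are the zeros of the denominator. Factoring,
  z^2 + 10*z + 21 = (z + 3)*(z + 7)
so the candidates are z = -3, z = -7.

Check the numerator P(z) = 3*z^2 + z + 2 at each one:
  P(-3) = 26 ≠ 0, so z = -3 is a (simple) pole.
  P(-7) = 142 ≠ 0, so z = -7 is a (simple) pole.

Poles of f: {-7, -3}

Final answer: {-7, -3}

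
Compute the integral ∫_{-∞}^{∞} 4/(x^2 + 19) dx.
4*sqrt(19)*pi/19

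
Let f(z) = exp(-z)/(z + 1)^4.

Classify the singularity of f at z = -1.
pole of order 4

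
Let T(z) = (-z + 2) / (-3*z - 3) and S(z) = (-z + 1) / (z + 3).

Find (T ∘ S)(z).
(T ∘ S)(z) = T(S(z)) = ((-1)*S(z) + (2))/((-3)*S(z) + (-3)). Multiply numerator and denominator by z + 3:
  numerator:   (-1)*(-z + 1) + (2)*(z + 3) = 3*z + 5
  denominator: (-3)*(-z + 1) + (-3)*(z + 3) = -12
(T ∘ S)(z) = (3*z + 5)/(-12) = (-3*z - 5)/12

Final answer: (-3*z - 5)/12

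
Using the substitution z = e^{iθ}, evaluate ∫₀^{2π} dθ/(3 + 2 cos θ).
Let J = ∫₀^{2π} dθ/(3 + 2 cos θ).
Put z = e^{iθ}: then cos θ = (z + 1/z)/2, dθ = dz/(iz), and z runs once counterclockwise around |z| = 1:
  J = ∮_{|z|=1} 1/(3 + 2*(z + 1/z)/2) · dz/(iz) = (2/i) ∮_{|z|=1} dz/(2*z^2 + 6*z + 2).
The roots of 2*z^2 + 6*z + 2 are z = (-3 ± sqrt(3^2 - 2^2))/2, with sqrt(5) = sqrt(5); their product is 1, so only z₊ = -3/2 + sqrt(5)/2 lies inside the unit circle (z₋ = -3/2 - sqrt(5)/2 lies outside).
z₊ is a simple zero of q(z) = 2*z^2 + 6*z + 2, so Res(1/q, z₊) = 1/q'(z₊) with q'(z) = 4*z + 6; and q'(z₊) = 2*(z₊ - z₋) = 2*sqrt(5).
Therefore J = (2/i) · 2πi · 1/(2*sqrt(5)) = 2*pi/(sqrt(5)) = 2*sqrt(5)*pi/5

Final answer: 2*sqrt(5)*pi/5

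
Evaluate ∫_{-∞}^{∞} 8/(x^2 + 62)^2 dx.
sqrt(62)*pi/961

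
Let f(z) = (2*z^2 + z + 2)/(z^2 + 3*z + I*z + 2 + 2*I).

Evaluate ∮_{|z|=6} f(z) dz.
By the residue theorem, ∮_C f(z) dz = 2πi · (sum of the residues of f at the poles inside |z| = 6).

The denominator factors as (z + 2)*(z + 1 + I), so the singularities of f are simple poles at z = -2, z = -1 - I.
  |-2|² = 4 < 36 = 6², so this pole is inside the contour.
  |-1 - I|² = 2 < 36 = 6², so this pole is inside the contour.

With P(z) = 2*z^2 + z + 2 and Q(z) = z^2 + 3*z + I*z + 2 + 2*I, each pole is simple, so Res(f, z₀) = P(z₀)/Q'(z₀) with Q'(z) = 2*z + 3 + I.
  Res(f, -2) = P(-2)/Q'(-2) = (8)/(-1 + I) = -4 - 4*I
  Res(f, -1 - I) = P(-1 - I)/Q'(-1 - I) = (1 + 3*I)/(1 - I) = -1 + 2*I

Sum of residues inside C: -5 - 2*I
∮_C f(z) dz = 2πi · (-5 - 2*I) = pi*(4 - 10*I)

Final answer: pi*(4 - 10*I)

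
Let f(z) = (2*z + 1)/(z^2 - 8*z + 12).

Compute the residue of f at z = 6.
Write f(z) = P(z)/Q(z) with P(z) = 2*z + 1 and Q(z) = z^2 - 8*z + 12.
The denominator factors as Q(z) = (z - 2)*(z - 6), so z = 6 is a simple zero of Q and P is analytic there; z = 6 is therefore a simple pole and
  Res(f, z₀) = P(z₀)/Q'(z₀).

Q'(z) = 2*z - 8, so Q'(6) = 4.
P(6) = 13.

Res(f, 6) = (13)/(4) = 13/4

Final answer: 13/4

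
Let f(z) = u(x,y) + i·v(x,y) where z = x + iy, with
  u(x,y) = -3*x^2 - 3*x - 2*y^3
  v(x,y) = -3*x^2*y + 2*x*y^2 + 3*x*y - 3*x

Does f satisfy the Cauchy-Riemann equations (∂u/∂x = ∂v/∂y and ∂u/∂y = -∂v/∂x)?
∂u/∂x = -6*x - 3
∂v/∂y = -3*x^2 + 4*x*y + 3*x
∂u/∂y = -6*y^2
∂v/∂x = -6*x*y + 2*y^2 + 3*y - 3
∂u/∂x ≠ ∂v/∂y and ∂u/∂y ≠ -∂v/∂x; the Cauchy-Riemann equations are not satisfied, so f is not analytic.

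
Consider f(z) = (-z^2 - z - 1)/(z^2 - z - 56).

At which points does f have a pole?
{-7, 8}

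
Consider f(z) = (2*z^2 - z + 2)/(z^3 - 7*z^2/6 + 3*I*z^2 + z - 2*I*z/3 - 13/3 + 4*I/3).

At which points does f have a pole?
The singularities of f are the zeros of the denominator. Factoring,
  z^3 - 7*z^2/6 + 3*I*z^2 + z - 2*I*z/3 - 13/3 + 4*I/3 = (z - 1 + I)*(z - 1/2 + 3*I)*(z + 1/3 - I)
so the candidates are z = 1 - I, z = 1/2 - 3*I, z = -1/3 + I.

Check the numerator P(z) = 2*z^2 - z + 2 at each one:
  P(1 - I) = 1 - 3*I ≠ 0, so z = 1 - I is a (simple) pole.
  P(1/2 - 3*I) = -16 - 3*I ≠ 0, so z = 1/2 - 3*I is a (simple) pole.
  P(-1/3 + I) = 5/9 - 7*I/3 ≠ 0, so z = -1/3 + I is a (simple) pole.

Poles of f: {-1/3 + I, 1/2 - 3*I, 1 - I}

Final answer: {-1/3 + I, 1/2 - 3*I, 1 - I}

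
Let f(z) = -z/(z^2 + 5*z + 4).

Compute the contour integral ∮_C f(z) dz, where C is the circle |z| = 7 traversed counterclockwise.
By the residue theorem, ∮_C f(z) dz = 2πi · (sum of the residues of f at the poles inside |z| = 7).

The denominator factors as (z + 1)*(z + 4), so the singularities of f are simple poles at z = -1, z = -4.
  |-1|² = 1 < 49 = 7², so this pole is inside the contour.
  |-4|² = 16 < 49 = 7², so this pole is inside the contour.

With P(z) = -z and Q(z) = z^2 + 5*z + 4, each pole is simple, so Res(f, z₀) = P(z₀)/Q'(z₀) with Q'(z) = 2*z + 5.
  Res(f, -1) = P(-1)/Q'(-1) = (1)/(3) = 1/3
  Res(f, -4) = P(-4)/Q'(-4) = (4)/(-3) = -4/3

Sum of residues inside C: -1
∮_C f(z) dz = 2πi · (-1) = -2*I*pi

Final answer: -2*I*pi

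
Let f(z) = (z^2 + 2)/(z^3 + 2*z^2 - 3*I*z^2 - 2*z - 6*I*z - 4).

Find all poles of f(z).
The singularities of f are the zeros of the denominator. Factoring,
  z^3 + 2*z^2 - 3*I*z^2 - 2*z - 6*I*z - 4 = (z - 2*I)*(z + 2)*(z - I)
so the candidates are z = 2*I, z = -2, z = I.

Check the numerator P(z) = z^2 + 2 at each one:
  P(2*I) = -2 ≠ 0, so z = 2*I is a (simple) pole.
  P(-2) = 6 ≠ 0, so z = -2 is a (simple) pole.
  P(I) = 1 ≠ 0, so z = I is a (simple) pole.

Poles of f: {-2, I, 2*I}

Final answer: {-2, I, 2*I}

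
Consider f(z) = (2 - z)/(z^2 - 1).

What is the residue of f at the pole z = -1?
Write f(z) = P(z)/Q(z) with P(z) = 2 - z and Q(z) = z^2 - 1.
The denominator factors as Q(z) = (z - 1)*(z + 1), so z = -1 is a simple zero of Q and P is analytic there; z = -1 is therefore a simple pole and
  Res(f, z₀) = P(z₀)/Q'(z₀).

Q'(z) = 2*z, so Q'(-1) = -2.
P(-1) = 3.

Res(f, -1) = (3)/(-2) = -3/2

Final answer: -3/2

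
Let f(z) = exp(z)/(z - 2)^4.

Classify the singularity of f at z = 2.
Write f(z) = g(z)/(z - 2)^4 with g(z) = exp(z).
g is entire and g(2) = exp(2) ≠ 0, so no factor of (z - 2) cancels: the Laurent expansion of f about z = 2 starts at the power -4, i.e. lim_{z→z₀} (z - z₀)^4 f(z) = exp(2) is finite and nonzero.
So z = 2 is a pole of order 4.

Final answer: pole of order 4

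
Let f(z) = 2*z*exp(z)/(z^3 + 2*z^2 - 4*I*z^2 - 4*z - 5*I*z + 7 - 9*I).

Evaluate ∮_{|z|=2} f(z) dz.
By the residue theorem, ∮_C f(z) dz = 2πi · (sum of the residues of f at the poles inside |z| = 2).

The denominator factors as (z + I)*(z + 3 - 2*I)*(z - 1 - 3*I), so the singularities of f are simple poles at z = -I, z = -3 + 2*I, z = 1 + 3*I.
  |-I|² = 1 < 4 = 2², so this pole is inside the contour.
  |-3 + 2*I|² = 13 > 4 = 2², so this pole is outside the contour.
  |1 + 3*I|² = 10 > 4 = 2², so this pole is outside the contour.

With P(z) = 2*z*exp(z) and Q(z) = z^3 + 2*z^2 - 4*I*z^2 - 4*z - 5*I*z + 7 - 9*I, each pole is simple, so Res(f, z₀) = P(z₀)/Q'(z₀) with Q'(z) = 3*z^2 + 4*z - 8*I*z - 4 - 5*I.
  Res(f, -I) = P(-I)/Q'(-I) = (-2*I*exp(-I))/(-15 - 9*I) = (1/17 + 5*I/51)*exp(-I)

∮_C f(z) dz = 2πi · ((1/17 + 5*I/51)*exp(-I)) = pi*(-10/51 + 2*I/17)*exp(-I)

Final answer: pi*(-10/51 + 2*I/17)*exp(-I)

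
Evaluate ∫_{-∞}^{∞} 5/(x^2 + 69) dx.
Let f(z) = 5/(z^2 + 69). The denominator has no real zeros and deg Q - deg P = 2 ≥ 2, so the integral of f over the upper semicircle |z| = R tends to 0 as R → ∞. Closing the contour in the upper half-plane,
  ∫_{-∞}^{∞} f(x) dx = 2πi · Σ Res(f, z_k)  over the poles with Im z_k > 0.

Zeros of the denominator: z^2 + 69 = 0 gives z = ±sqrt(69)*I.
Upper half-plane: z = sqrt(69)*I (simple).

Each pole is a simple zero of Q(z) = z^2 + 69, so Res(f, z₀) = P(z₀)/Q'(z₀) with P(z) = 5, Q'(z) = 2*z:
  Res(f, sqrt(69)*I) = (5)/(2*sqrt(69)*I) = -5*sqrt(69)*I/138

∫_{-∞}^{∞} f(x) dx = 2πi · (-5*sqrt(69)*I/138) = 5*sqrt(69)*pi/69

Final answer: 5*sqrt(69)*pi/69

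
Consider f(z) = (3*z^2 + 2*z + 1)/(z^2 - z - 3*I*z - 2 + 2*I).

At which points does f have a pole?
The singularities of f are the zeros of the denominator. Factoring,
  z^2 - z - 3*I*z - 2 + 2*I = (z - 1 - I)*(z - 2*I)
so the candidates are z = 1 + I, z = 2*I.

Check the numerator P(z) = 3*z^2 + 2*z + 1 at each one:
  P(1 + I) = 3 + 8*I ≠ 0, so z = 1 + I is a (simple) pole.
  P(2*I) = -11 + 4*I ≠ 0, so z = 2*I is a (simple) pole.

Poles of f: {2*I, 1 + I}

Final answer: {2*I, 1 + I}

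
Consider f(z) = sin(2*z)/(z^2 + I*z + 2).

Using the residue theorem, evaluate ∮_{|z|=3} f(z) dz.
By the residue theorem, ∮_C f(z) dz = 2πi · (sum of the residues of f at the poles inside |z| = 3).

The denominator factors as (z - I)*(z + 2*I), so the singularities of f are simple poles at z = I, z = -2*I.
  |I|² = 1 < 9 = 3², so this pole is inside the contour.
  |-2*I|² = 4 < 9 = 3², so this pole is inside the contour.

With P(z) = sin(2*z) and Q(z) = z^2 + I*z + 2, each pole is simple, so Res(f, z₀) = P(z₀)/Q'(z₀) with Q'(z) = 2*z + I.
  Res(f, I) = P(I)/Q'(I) = (I*sinh(2))/(3*I) = sinh(2)/3
  Res(f, -2*I) = P(-2*I)/Q'(-2*I) = (-I*sinh(4))/(-3*I) = sinh(4)/3

Sum of residues inside C: sinh(2)/3 + sinh(4)/3
∮_C f(z) dz = 2πi · (sinh(2)/3 + sinh(4)/3) = 2*I*pi*sinh(2)/3 + 2*I*pi*sinh(4)/3

Final answer: 2*I*pi*sinh(2)/3 + 2*I*pi*sinh(4)/3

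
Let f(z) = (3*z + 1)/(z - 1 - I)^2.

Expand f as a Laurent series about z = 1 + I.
(4 + 3*I)/(z - 1 - I)^2 + 3/(z - 1 - I)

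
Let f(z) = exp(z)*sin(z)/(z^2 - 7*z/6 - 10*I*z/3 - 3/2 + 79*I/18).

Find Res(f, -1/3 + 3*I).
Write f(z) = P(z)/Q(z) with P(z) = exp(z)*sin(z) and Q(z) = z^2 - 7*z/6 - 10*I*z/3 - 3/2 + 79*I/18.
The denominator factors as Q(z) = (z + 1/3 - 3*I)*(z - 3/2 - I/3), so z = -1/3 + 3*I is a simple zero of Q and P is analytic there; z = -1/3 + 3*I is therefore a simple pole and
  Res(f, z₀) = P(z₀)/Q'(z₀).

Q'(z) = 2*z - 7/6 - 10*I/3, so Q'(-1/3 + 3*I) = -11/6 + 8*I/3.
P(-1/3 + 3*I) = -exp(-1/3 + 3*I)*sin(1/3 - 3*I).

Res(f, -1/3 + 3*I) = (-exp(-1/3 + 3*I)*sin(1/3 - 3*I))/(-11/6 + 8*I/3) = (66/377 + 96*I/377)*exp(-1/3 + 3*I)*sin(1/3 - 3*I)

Final answer: (66/377 + 96*I/377)*exp(-1/3 + 3*I)*sin(1/3 - 3*I)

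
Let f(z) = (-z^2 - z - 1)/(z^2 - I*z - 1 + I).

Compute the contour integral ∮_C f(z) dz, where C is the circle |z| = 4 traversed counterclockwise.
By the residue theorem, ∮_C f(z) dz = 2πi · (sum of the residues of f at the poles inside |z| = 4).

The denominator factors as (z + 1 - I)*(z - 1), so the singularities of f are simple poles at z = -1 + I, z = 1.
  |-1 + I|² = 2 < 16 = 4², so this pole is inside the contour.
  |1|² = 1 < 16 = 4², so this pole is inside the contour.

With P(z) = -z^2 - z - 1 and Q(z) = z^2 - I*z - 1 + I, each pole is simple, so Res(f, z₀) = P(z₀)/Q'(z₀) with Q'(z) = 2*z - I.
  Res(f, -1 + I) = P(-1 + I)/Q'(-1 + I) = (I)/(-2 + I) = 1/5 - 2*I/5
  Res(f, 1) = P(1)/Q'(1) = (-3)/(2 - I) = -6/5 - 3*I/5

Sum of residues inside C: -1 - I
∮_C f(z) dz = 2πi · (-1 - I) = pi*(2 - 2*I)

Final answer: pi*(2 - 2*I)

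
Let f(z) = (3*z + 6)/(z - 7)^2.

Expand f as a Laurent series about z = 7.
27/(z - 7)^2 + 3/(z - 7)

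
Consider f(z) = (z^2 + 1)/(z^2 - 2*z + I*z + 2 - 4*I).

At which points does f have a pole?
The singularities of f are the zeros of the denominator. Factoring,
  z^2 - 2*z + I*z + 2 - 4*I = (z + 2*I)*(z - 2 - I)
so the candidates are z = -2*I, z = 2 + I.

Check the numerator P(z) = z^2 + 1 at each one:
  P(-2*I) = -3 ≠ 0, so z = -2*I is a (simple) pole.
  P(2 + I) = 4 + 4*I ≠ 0, so z = 2 + I is a (simple) pole.

Poles of f: {-2*I, 2 + I}

Final answer: {-2*I, 2 + I}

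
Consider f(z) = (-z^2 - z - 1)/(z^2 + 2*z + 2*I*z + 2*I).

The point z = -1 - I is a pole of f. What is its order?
Factor the denominator:
  z^2 + 2*z + 2*I*z + 2*I = (z + 1 + I)^2

The numerator P(z) = -z^2 - z - 1 has P(-1 - I) = -I ≠ 0, so no factor of (z + 1 + I) cancels.
Near z = -1 - I we can therefore write f(z) = g(z)/(z + 1 + I)^2 with g analytic at -1 - I and g(-1 - I) ≠ 0 (g is just the numerator).

Hence z = -1 - I is a pole of order 2.

Final answer: 2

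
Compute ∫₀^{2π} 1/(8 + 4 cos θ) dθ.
Let J = ∫₀^{2π} dθ/(8 + 4 cos θ).
Put z = e^{iθ}: then cos θ = (z + 1/z)/2, dθ = dz/(iz), and z runs once counterclockwise around |z| = 1:
  J = ∮_{|z|=1} 1/(8 + 4*(z + 1/z)/2) · dz/(iz) = (2/i) ∮_{|z|=1} dz/(4*z^2 + 16*z + 4).
The roots of 4*z^2 + 16*z + 4 are z = (-8 ± sqrt(8^2 - 4^2))/4, with sqrt(48) = 4*sqrt(3); their product is 1, so only z₊ = -2 + sqrt(3) lies inside the unit circle (z₋ = -2 - sqrt(3) lies outside).
z₊ is a simple zero of q(z) = 4*z^2 + 16*z + 4, so Res(1/q, z₊) = 1/q'(z₊) with q'(z) = 8*z + 16; and q'(z₊) = 4*(z₊ - z₋) = 8*sqrt(3).
Therefore J = (2/i) · 2πi · 1/(8*sqrt(3)) = 2*pi/(4*sqrt(3)) = sqrt(3)*pi/6

Final answer: sqrt(3)*pi/6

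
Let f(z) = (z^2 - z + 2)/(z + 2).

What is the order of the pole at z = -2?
Factor the denominator:
  z + 2 = (z + 2)

The numerator P(z) = z^2 - z + 2 has P(-2) = 8 ≠ 0, so no factor of (z + 2) cancels.
Near z = -2 we can therefore write f(z) = g(z)/(z + 2) with g analytic at -2 and g(-2) ≠ 0 (g is just the numerator).

Hence z = -2 is a pole of order 1.

Final answer: 1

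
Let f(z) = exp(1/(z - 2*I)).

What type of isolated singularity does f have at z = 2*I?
essential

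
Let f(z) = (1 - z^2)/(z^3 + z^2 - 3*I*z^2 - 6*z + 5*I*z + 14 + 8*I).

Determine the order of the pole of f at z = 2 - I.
1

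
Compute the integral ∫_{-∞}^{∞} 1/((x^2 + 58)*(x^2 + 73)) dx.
Let f(z) = 1/((z^2 + 58)*(z^2 + 73)). The denominator has no real zeros and deg Q - deg P = 4 ≥ 2, so the integral of f over the upper semicircle |z| = R tends to 0 as R → ∞. Closing the contour in the upper half-plane,
  ∫_{-∞}^{∞} f(x) dx = 2πi · Σ Res(f, z_k)  over the poles with Im z_k > 0.

Zeros of the denominator: z^2 + 73 = 0 gives z = ±sqrt(73)*I; z^2 + 58 = 0 gives z = ±sqrt(58)*I.
Upper half-plane: z = sqrt(58)*I, z = sqrt(73)*I (simple).

Each pole is a simple zero of Q(z) = z^4 + 131*z^2 + 4234, so Res(f, z₀) = P(z₀)/Q'(z₀) with P(z) = 1, Q'(z) = 4*z^3 + 262*z:
  Res(f, sqrt(58)*I) = (1)/(30*sqrt(58)*I) = -sqrt(58)*I/1740
  Res(f, sqrt(73)*I) = (1)/(-30*sqrt(73)*I) = sqrt(73)*I/2190

Sum of residues: I*(-sqrt(58)/1740 + sqrt(73)/2190)
∫_{-∞}^{∞} f(x) dx = 2πi · (I*(-sqrt(58)/1740 + sqrt(73)/2190)) = pi*(-58*sqrt(73) + 73*sqrt(58))/63510

Final answer: pi*(-58*sqrt(73) + 73*sqrt(58))/63510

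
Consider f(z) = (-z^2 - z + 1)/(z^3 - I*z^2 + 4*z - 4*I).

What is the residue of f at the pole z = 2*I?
-5/4 + I/2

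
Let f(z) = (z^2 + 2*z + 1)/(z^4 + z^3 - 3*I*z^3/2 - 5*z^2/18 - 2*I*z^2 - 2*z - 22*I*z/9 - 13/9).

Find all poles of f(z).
The singularities of f are the zeros of the denominator. Factoring,
  z^4 + z^3 - 3*I*z^3/2 - 5*z^2/18 - 2*I*z^2 - 2*z - 22*I*z/9 - 13/9 = (z - 1 - I)*(z + 1 - I)*(z + 1/3 - I/2)*(z + 2/3 + I)
so the candidates are z = 1 + I, z = -1 + I, z = -1/3 + I/2, z = -2/3 - I.

Check the numerator P(z) = z^2 + 2*z + 1 at each one:
  P(1 + I) = 3 + 4*I ≠ 0, so z = 1 + I is a (simple) pole.
  P(-1 + I) = -1 ≠ 0, so z = -1 + I is a (simple) pole.
  P(-1/3 + I/2) = 7/36 + 2*I/3 ≠ 0, so z = -1/3 + I/2 is a (simple) pole.
  P(-2/3 - I) = -8/9 - 2*I/3 ≠ 0, so z = -2/3 - I is a (simple) pole.

Poles of f: {-1 + I, -2/3 - I, -1/3 + I/2, 1 + I}

Final answer: {-1 + I, -2/3 - I, -1/3 + I/2, 1 + I}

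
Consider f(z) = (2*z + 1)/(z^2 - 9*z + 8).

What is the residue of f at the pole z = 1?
Write f(z) = P(z)/Q(z) with P(z) = 2*z + 1 and Q(z) = z^2 - 9*z + 8.
The denominator factors as Q(z) = (z - 8)*(z - 1), so z = 1 is a simple zero of Q and P is analytic there; z = 1 is therefore a simple pole and
  Res(f, z₀) = P(z₀)/Q'(z₀).

Q'(z) = 2*z - 9, so Q'(1) = -7.
P(1) = 3.

Res(f, 1) = (3)/(-7) = -3/7

Final answer: -3/7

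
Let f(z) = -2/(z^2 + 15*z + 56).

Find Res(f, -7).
Write f(z) = P(z)/Q(z) with P(z) = -2 and Q(z) = z^2 + 15*z + 56.
The denominator factors as Q(z) = (z + 8)*(z + 7), so z = -7 is a simple zero of Q and P is analytic there; z = -7 is therefore a simple pole and
  Res(f, z₀) = P(z₀)/Q'(z₀).

Q'(z) = 2*z + 15, so Q'(-7) = 1.
P(-7) = -2.

Res(f, -7) = (-2)/(1) = -2

Final answer: -2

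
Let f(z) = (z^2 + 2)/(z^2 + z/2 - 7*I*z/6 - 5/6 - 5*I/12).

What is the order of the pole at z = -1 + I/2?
1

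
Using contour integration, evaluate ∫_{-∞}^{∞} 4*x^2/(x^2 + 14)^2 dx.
sqrt(14)*pi/7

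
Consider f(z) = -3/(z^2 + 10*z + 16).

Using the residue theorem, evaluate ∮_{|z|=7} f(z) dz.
-I*pi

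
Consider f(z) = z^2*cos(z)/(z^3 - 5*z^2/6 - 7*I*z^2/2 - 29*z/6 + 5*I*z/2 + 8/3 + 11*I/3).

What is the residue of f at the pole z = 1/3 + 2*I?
Write f(z) = P(z)/Q(z) with P(z) = z^2*cos(z) and Q(z) = z^3 - 5*z^2/6 - 7*I*z^2/2 - 29*z/6 + 5*I*z/2 + 8/3 + 11*I/3.
The denominator factors as Q(z) = (z + 1 - I)*(z - 3/2 - I/2)*(z - 1/3 - 2*I), so z = 1/3 + 2*I is a simple zero of Q and P is analytic there; z = 1/3 + 2*I is therefore a simple pole and
  Res(f, z₀) = P(z₀)/Q'(z₀).

Q'(z) = 3*z^2 - 5*z/3 - 7*I*z - 29/6 + 5*I/2, so Q'(1/3 + 2*I) = -55/18 + 5*I/6.
P(1/3 + 2*I) = (-35/9 + 4*I/3)*cos(1/3 + 2*I).

Res(f, 1/3 + 2*I) = ((-35/9 + 4*I/3)*cos(1/3 + 2*I))/(-55/18 + 5*I/6) = (421/325 - 27*I/325)*cos(1/3 + 2*I)

Final answer: (421/325 - 27*I/325)*cos(1/3 + 2*I)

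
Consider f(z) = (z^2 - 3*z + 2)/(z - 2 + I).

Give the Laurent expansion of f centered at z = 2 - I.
Put w = z - (2 - I), i.e. z = w + 2 - I. The denominator is w, so it suffices to rewrite the numerator in powers of w.

P(z) = z^2 - 3*z + 2
P(w + 2 - I) = -1 - I + (1 - 2*I)*w + w^2

Dividing each term by w:
  f = (-1 - I)/w + 1 - 2*I + w

Substituting back w = z - 2 + I:
  f(z) = (-1 - I)/(z - 2 + I) + 1 - 2*I + (z - 2 + I)

The series is finite because the numerator is a polynomial; the negative powers form the principal part, and the coefficient of 1/(z - 2 + I) gives Res(f, 2 - I) = -1 - I.

Final answer: (-1 - I)/(z - 2 + I) + 1 - 2*I + (z - 2 + I)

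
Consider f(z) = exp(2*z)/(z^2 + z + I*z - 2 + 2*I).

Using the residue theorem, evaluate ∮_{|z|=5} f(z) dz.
By the residue theorem, ∮_C f(z) dz = 2πi · (sum of the residues of f at the poles inside |z| = 5).

The denominator factors as (z - 1 + I)*(z + 2), so the singularities of f are simple poles at z = 1 - I, z = -2.
  |1 - I|² = 2 < 25 = 5², so this pole is inside the contour.
  |-2|² = 4 < 25 = 5², so this pole is inside the contour.

With P(z) = exp(2*z) and Q(z) = z^2 + z + I*z - 2 + 2*I, each pole is simple, so Res(f, z₀) = P(z₀)/Q'(z₀) with Q'(z) = 2*z + 1 + I.
  Res(f, 1 - I) = P(1 - I)/Q'(1 - I) = (exp(2 - 2*I))/(3 - I) = (3/10 + I/10)*exp(2 - 2*I)
  Res(f, -2) = P(-2)/Q'(-2) = (exp(-4))/(-3 + I) = (-3/10 - I/10)*exp(-4)

Sum of residues inside C: (3/10 + I/10)*exp(2 - 2*I) + (-3/10 - I/10)*exp(-4)
∮_C f(z) dz = 2πi · ((3/10 + I/10)*exp(2 - 2*I) + (-3/10 - I/10)*exp(-4)) = pi*(-1/5 + 3*I/5)*exp(2 - 2*I) + pi*(1/5 - 3*I/5)*exp(-4)

Final answer: pi*(-1/5 + 3*I/5)*exp(2 - 2*I) + pi*(1/5 - 3*I/5)*exp(-4)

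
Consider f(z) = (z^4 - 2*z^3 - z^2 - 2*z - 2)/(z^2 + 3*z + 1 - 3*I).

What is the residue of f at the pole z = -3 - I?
Write f(z) = P(z)/Q(z) with P(z) = z^4 - 2*z^3 - z^2 - 2*z - 2 and Q(z) = z^2 + 3*z + 1 - 3*I.
The denominator factors as Q(z) = (z + 3 + I)*(z - I), so z = -3 - I is a simple zero of Q and P is analytic there; z = -3 - I is therefore a simple pole and
  Res(f, z₀) = P(z₀)/Q'(z₀).

Q'(z) = 2*z + 3, so Q'(-3 - I) = -3 - 2*I.
P(-3 - I) = 60 + 144*I.

Res(f, -3 - I) = (60 + 144*I)/(-3 - 2*I) = -36 - 24*I

Final answer: -36 - 24*I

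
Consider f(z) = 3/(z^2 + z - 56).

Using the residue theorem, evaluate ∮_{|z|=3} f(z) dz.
By the residue theorem, ∮_C f(z) dz = 2πi · (sum of the residues of f at the poles inside |z| = 3).

The denominator factors as (z - 7)*(z + 8), so the singularities of f are simple poles at z = 7, z = -8.
  |7|² = 49 > 9 = 3², so this pole is outside the contour.
  |-8|² = 64 > 9 = 3², so this pole is outside the contour.

No pole lies inside the contour, so f is analytic on and inside C and the integral is 0 (Cauchy's theorem).

Final answer: 0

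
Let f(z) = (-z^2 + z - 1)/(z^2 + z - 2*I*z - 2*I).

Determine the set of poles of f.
{-1, 2*I}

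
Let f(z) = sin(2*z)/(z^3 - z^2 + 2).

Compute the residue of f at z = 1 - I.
(-1/10 + I/5)*sin(2 - 2*I)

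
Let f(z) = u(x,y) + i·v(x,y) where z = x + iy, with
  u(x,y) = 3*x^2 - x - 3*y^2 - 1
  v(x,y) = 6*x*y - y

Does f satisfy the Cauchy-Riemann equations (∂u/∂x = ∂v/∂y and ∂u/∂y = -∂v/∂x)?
∂u/∂x = 6*x - 1
∂v/∂y = 6*x - 1
∂u/∂y = -6*y
∂v/∂x = 6*y
∂u/∂x = ∂v/∂y and ∂u/∂y = -∂v/∂x hold identically; f is analytic.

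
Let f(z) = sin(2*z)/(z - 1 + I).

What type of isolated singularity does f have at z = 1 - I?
Write f(z) = g(z)/(z - 1 + I) with g(z) = sin(2*z).
g is entire and g(1 - I) = sin(2 - 2*I) ≠ 0, so no factor of (z - 1 + I) cancels: the Laurent expansion of f about z = 1 - I starts at the power -1, i.e. lim_{z→z₀} (z - z₀) f(z) = sin(2 - 2*I) is finite and nonzero.
So z = 1 - I is a pole of order 1.

Final answer: pole of order 1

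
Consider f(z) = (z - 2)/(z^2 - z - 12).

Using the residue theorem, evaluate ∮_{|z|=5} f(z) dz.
By the residue theorem, ∮_C f(z) dz = 2πi · (sum of the residues of f at the poles inside |z| = 5).

The denominator factors as (z - 4)*(z + 3), so the singularities of f are simple poles at z = 4, z = -3.
  |4|² = 16 < 25 = 5², so this pole is inside the contour.
  |-3|² = 9 < 25 = 5², so this pole is inside the contour.

With P(z) = z - 2 and Q(z) = z^2 - z - 12, each pole is simple, so Res(f, z₀) = P(z₀)/Q'(z₀) with Q'(z) = 2*z - 1.
  Res(f, 4) = P(4)/Q'(4) = (2)/(7) = 2/7
  Res(f, -3) = P(-3)/Q'(-3) = (-5)/(-7) = 5/7

Sum of residues inside C: 1
∮_C f(z) dz = 2πi · (1) = 2*I*pi

Final answer: 2*I*pi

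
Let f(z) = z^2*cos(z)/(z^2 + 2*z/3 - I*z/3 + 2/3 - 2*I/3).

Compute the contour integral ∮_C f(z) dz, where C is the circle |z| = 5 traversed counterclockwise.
pi*(32/87 - 80*I/87)*cos(2/3 + 2*I/3) + pi*(-30/29 - 12*I/29)*cosh(1)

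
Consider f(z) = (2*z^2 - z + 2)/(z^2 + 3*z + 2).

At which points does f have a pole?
The singularities of f are the zeros of the denominator. Factoring,
  z^2 + 3*z + 2 = (z + 2)*(z + 1)
so the candidates are z = -2, z = -1.

Check the numerator P(z) = 2*z^2 - z + 2 at each one:
  P(-2) = 12 ≠ 0, so z = -2 is a (simple) pole.
  P(-1) = 5 ≠ 0, so z = -1 is a (simple) pole.

Poles of f: {-2, -1}

Final answer: {-2, -1}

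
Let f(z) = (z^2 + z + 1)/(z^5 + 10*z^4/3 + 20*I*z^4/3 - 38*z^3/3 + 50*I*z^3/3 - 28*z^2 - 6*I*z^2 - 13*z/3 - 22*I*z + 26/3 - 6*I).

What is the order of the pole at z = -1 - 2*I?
Factor the denominator:
  z^5 + 10*z^4/3 + 20*I*z^4/3 - 38*z^3/3 + 50*I*z^3/3 - 28*z^2 - 6*I*z^2 - 13*z/3 - 22*I*z + 26/3 - 6*I = (z + 1 + 2*I)^3*(z + 1)*(z - 2/3 + 2*I/3)

The numerator P(z) = z^2 + z + 1 has P(-1 - 2*I) = -3 + 2*I ≠ 0, so no factor of (z + 1 + 2*I) cancels.
Near z = -1 - 2*I we can therefore write f(z) = g(z)/(z + 1 + 2*I)^3 with g analytic at -1 - 2*I and g(-1 - 2*I) ≠ 0 (g is the numerator divided by the remaining denominator factors).

Hence z = -1 - 2*I is a pole of order 3.

Final answer: 3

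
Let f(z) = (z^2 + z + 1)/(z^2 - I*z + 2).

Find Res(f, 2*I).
Write f(z) = P(z)/Q(z) with P(z) = z^2 + z + 1 and Q(z) = z^2 - I*z + 2.
The denominator factors as Q(z) = (z + I)*(z - 2*I), so z = 2*I is a simple zero of Q and P is analytic there; z = 2*I is therefore a simple pole and
  Res(f, z₀) = P(z₀)/Q'(z₀).

Q'(z) = 2*z - I, so Q'(2*I) = 3*I.
P(2*I) = -3 + 2*I.

Res(f, 2*I) = (-3 + 2*I)/(3*I) = 2/3 + I

Final answer: 2/3 + I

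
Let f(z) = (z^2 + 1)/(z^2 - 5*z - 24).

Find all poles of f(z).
{-3, 8}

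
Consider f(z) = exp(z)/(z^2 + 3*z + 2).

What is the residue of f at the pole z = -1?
Write f(z) = P(z)/Q(z) with P(z) = exp(z) and Q(z) = z^2 + 3*z + 2.
The denominator factors as Q(z) = (z + 1)*(z + 2), so z = -1 is a simple zero of Q and P is analytic there; z = -1 is therefore a simple pole and
  Res(f, z₀) = P(z₀)/Q'(z₀).

Q'(z) = 2*z + 3, so Q'(-1) = 1.
P(-1) = exp(-1).

Res(f, -1) = (exp(-1))/(1) = exp(-1)

Final answer: exp(-1)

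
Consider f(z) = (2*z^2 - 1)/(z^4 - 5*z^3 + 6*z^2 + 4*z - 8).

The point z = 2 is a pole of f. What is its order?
Factor the denominator:
  z^4 - 5*z^3 + 6*z^2 + 4*z - 8 = (z - 2)^3*(z + 1)

The numerator P(z) = 2*z^2 - 1 has P(2) = 7 ≠ 0, so no factor of (z - 2) cancels.
Near z = 2 we can therefore write f(z) = g(z)/(z - 2)^3 with g analytic at 2 and g(2) ≠ 0 (g is the numerator divided by the remaining denominator factors).

Hence z = 2 is a pole of order 3.

Final answer: 3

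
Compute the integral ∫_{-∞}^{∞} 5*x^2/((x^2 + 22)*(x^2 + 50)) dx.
5*pi*(-sqrt(22) + 5*sqrt(2))/28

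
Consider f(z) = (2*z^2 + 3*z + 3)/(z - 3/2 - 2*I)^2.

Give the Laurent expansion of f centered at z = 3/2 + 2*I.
(4 + 18*I)/(z - 3/2 - 2*I)^2 + (9 + 8*I)/(z - 3/2 - 2*I) + 2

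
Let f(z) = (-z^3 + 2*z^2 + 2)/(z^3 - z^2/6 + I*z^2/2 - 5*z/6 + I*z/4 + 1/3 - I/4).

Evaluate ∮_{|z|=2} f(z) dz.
pi*(-1 + 11*I/3)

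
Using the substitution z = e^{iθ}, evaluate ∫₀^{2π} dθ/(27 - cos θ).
Call the integral J. The integrand is 2π-periodic and we integrate over a full period, so shifting θ does not change the value (θ → θ + π flips the sign of the trig term). Hence
  J = ∫₀^{2π} dθ/(27 + cos θ).
Put z = e^{iθ}: then cos θ = (z + 1/z)/2, dθ = dz/(iz), and z runs once counterclockwise around |z| = 1:
  J = ∮_{|z|=1} 1/(27 + (z + 1/z)/2) · dz/(iz) = (2/i) ∮_{|z|=1} dz/(z^2 + 54*z + 1).
The roots of z^2 + 54*z + 1 are z = (-27 ± sqrt(27^2 - 1^2)), with sqrt(728) = 2*sqrt(182); their product is 1, so only z₊ = -27 + 2*sqrt(182) lies inside the unit circle (z₋ = -27 - 2*sqrt(182) lies outside).
z₊ is a simple zero of q(z) = z^2 + 54*z + 1, so Res(1/q, z₊) = 1/q'(z₊) with q'(z) = 2*z + 54; and q'(z₊) = (z₊ - z₋) = 4*sqrt(182).
Therefore J = (2/i) · 2πi · 1/(4*sqrt(182)) = 2*pi/(2*sqrt(182)) = sqrt(182)*pi/182

Final answer: sqrt(182)*pi/182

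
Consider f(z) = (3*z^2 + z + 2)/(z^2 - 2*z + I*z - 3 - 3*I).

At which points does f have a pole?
The singularities of f are the zeros of the denominator. Factoring,
  z^2 - 2*z + I*z - 3 - 3*I = (z + 1 + I)*(z - 3)
so the candidates are z = -1 - I, z = 3.

Check the numerator P(z) = 3*z^2 + z + 2 at each one:
  P(-1 - I) = 1 + 5*I ≠ 0, so z = -1 - I is a (simple) pole.
  P(3) = 32 ≠ 0, so z = 3 is a (simple) pole.

Poles of f: {-1 - I, 3}

Final answer: {-1 - I, 3}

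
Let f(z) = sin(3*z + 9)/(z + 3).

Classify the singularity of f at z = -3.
Let u = z + 3. The argument of sin is 3*z + 9 = 3u, so
  f = sin(3u)/u = ((3u) - (3u)^3/6 + ...)/u = 3 - (9/2)*u^2 + ...
The Laurent expansion about u = 0 has no negative powers; equivalently lim_{z→-3} f(z) = 3 exists and is finite.
So the singularity is removable.

Final answer: removable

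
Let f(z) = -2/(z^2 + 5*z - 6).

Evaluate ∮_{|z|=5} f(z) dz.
By the residue theorem, ∮_C f(z) dz = 2πi · (sum of the residues of f at the poles inside |z| = 5).

The denominator factors as (z - 1)*(z + 6), so the singularities of f are simple poles at z = 1, z = -6.
  |1|² = 1 < 25 = 5², so this pole is inside the contour.
  |-6|² = 36 > 25 = 5², so this pole is outside the contour.

With P(z) = -2 and Q(z) = z^2 + 5*z - 6, each pole is simple, so Res(f, z₀) = P(z₀)/Q'(z₀) with Q'(z) = 2*z + 5.
  Res(f, 1) = P(1)/Q'(1) = (-2)/(7) = -2/7

∮_C f(z) dz = 2πi · (-2/7) = -4*I*pi/7

Final answer: -4*I*pi/7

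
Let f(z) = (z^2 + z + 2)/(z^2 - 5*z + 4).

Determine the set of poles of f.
The singularities of f are the zeros of the denominator. Factoring,
  z^2 - 5*z + 4 = (z - 4)*(z - 1)
so the candidates are z = 4, z = 1.

Check the numerator P(z) = z^2 + z + 2 at each one:
  P(4) = 22 ≠ 0, so z = 4 is a (simple) pole.
  P(1) = 4 ≠ 0, so z = 1 is a (simple) pole.

Poles of f: {1, 4}

Final answer: {1, 4}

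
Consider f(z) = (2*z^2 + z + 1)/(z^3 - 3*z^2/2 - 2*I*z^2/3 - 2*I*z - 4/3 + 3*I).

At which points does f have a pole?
The singularities of f are the zeros of the denominator. Factoring,
  z^3 - 3*z^2/2 - 2*I*z^2/3 - 2*I*z - 4/3 + 3*I = (z + 1 + I)*(z - 1 - I)*(z - 3/2 - 2*I/3)
so the candidates are z = -1 - I, z = 1 + I, z = 3/2 + 2*I/3.

Check the numerator P(z) = 2*z^2 + z + 1 at each one:
  P(-1 - I) = 3*I ≠ 0, so z = -1 - I is a (simple) pole.
  P(1 + I) = 2 + 5*I ≠ 0, so z = 1 + I is a (simple) pole.
  P(3/2 + 2*I/3) = 55/9 + 14*I/3 ≠ 0, so z = 3/2 + 2*I/3 is a (simple) pole.

Poles of f: {-1 - I, 1 + I, 3/2 + 2*I/3}

Final answer: {-1 - I, 1 + I, 3/2 + 2*I/3}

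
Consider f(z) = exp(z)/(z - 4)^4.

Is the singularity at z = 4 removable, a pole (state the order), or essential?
Write f(z) = g(z)/(z - 4)^4 with g(z) = exp(z).
g is entire and g(4) = exp(4) ≠ 0, so no factor of (z - 4) cancels: the Laurent expansion of f about z = 4 starts at the power -4, i.e. lim_{z→z₀} (z - z₀)^4 f(z) = exp(4) is finite and nonzero.
So z = 4 is a pole of order 4.

Final answer: pole of order 4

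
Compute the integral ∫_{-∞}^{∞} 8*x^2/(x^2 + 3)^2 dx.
4*sqrt(3)*pi/3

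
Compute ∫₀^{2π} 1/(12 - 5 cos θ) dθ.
2*sqrt(119)*pi/119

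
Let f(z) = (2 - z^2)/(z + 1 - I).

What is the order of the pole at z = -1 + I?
Factor the denominator:
  z + 1 - I = (z + 1 - I)

The numerator P(z) = 2 - z^2 has P(-1 + I) = 2 + 2*I ≠ 0, so no factor of (z + 1 - I) cancels.
Near z = -1 + I we can therefore write f(z) = g(z)/(z + 1 - I) with g analytic at -1 + I and g(-1 + I) ≠ 0 (g is just the numerator).

Hence z = -1 + I is a pole of order 1.

Final answer: 1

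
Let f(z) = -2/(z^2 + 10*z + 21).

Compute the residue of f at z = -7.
1/2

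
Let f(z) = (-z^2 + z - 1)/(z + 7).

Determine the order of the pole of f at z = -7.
Factor the denominator:
  z + 7 = (z + 7)

The numerator P(z) = -z^2 + z - 1 has P(-7) = -57 ≠ 0, so no factor of (z + 7) cancels.
Near z = -7 we can therefore write f(z) = g(z)/(z + 7) with g analytic at -7 and g(-7) ≠ 0 (g is just the numerator).

Hence z = -7 is a pole of order 1.

Final answer: 1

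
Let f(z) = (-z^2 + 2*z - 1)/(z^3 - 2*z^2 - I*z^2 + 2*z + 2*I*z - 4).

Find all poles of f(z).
The singularities of f are the zeros of the denominator. Factoring,
  z^3 - 2*z^2 - I*z^2 + 2*z + 2*I*z - 4 = (z + I)*(z - 2)*(z - 2*I)
so the candidates are z = -I, z = 2, z = 2*I.

Check the numerator P(z) = -z^2 + 2*z - 1 at each one:
  P(-I) = -2*I ≠ 0, so z = -I is a (simple) pole.
  P(2) = -1 ≠ 0, so z = 2 is a (simple) pole.
  P(2*I) = 3 + 4*I ≠ 0, so z = 2*I is a (simple) pole.

Poles of f: {-I, 2*I, 2}

Final answer: {-I, 2*I, 2}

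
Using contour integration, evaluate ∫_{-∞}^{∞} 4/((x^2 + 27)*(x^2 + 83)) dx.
Let f(z) = 4/((z^2 + 27)*(z^2 + 83)). The denominator has no real zeros and deg Q - deg P = 4 ≥ 2, so the integral of f over the upper semicircle |z| = R tends to 0 as R → ∞. Closing the contour in the upper half-plane,
  ∫_{-∞}^{∞} f(x) dx = 2πi · Σ Res(f, z_k)  over the poles with Im z_k > 0.

Zeros of the denominator: z^2 + 83 = 0 gives z = ±sqrt(83)*I; z^2 + 27 = 0 gives z = ±3*sqrt(3)*I.
Upper half-plane: z = 3*sqrt(3)*I, z = sqrt(83)*I (simple).

Each pole is a simple zero of Q(z) = z^4 + 110*z^2 + 2241, so Res(f, z₀) = P(z₀)/Q'(z₀) with P(z) = 4, Q'(z) = 4*z^3 + 220*z:
  Res(f, 3*sqrt(3)*I) = (4)/(336*sqrt(3)*I) = -sqrt(3)*I/252
  Res(f, sqrt(83)*I) = (4)/(-112*sqrt(83)*I) = sqrt(83)*I/2324

Sum of residues: I*(-sqrt(3)/252 + sqrt(83)/2324)
∫_{-∞}^{∞} f(x) dx = 2πi · (I*(-sqrt(3)/252 + sqrt(83)/2324)) = pi*(-9*sqrt(83) + 83*sqrt(3))/10458

Final answer: pi*(-9*sqrt(83) + 83*sqrt(3))/10458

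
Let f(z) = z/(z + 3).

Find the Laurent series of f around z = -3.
Put w = z - (-3), i.e. z = w - 3. The denominator is w, so it suffices to rewrite the numerator in powers of w.

P(z) = z
P(w - 3) = -3 + w

Dividing each term by w:
  f = -3/w + 1

Substituting back w = z + 3:
  f(z) = -3/(z + 3) + 1

The series is finite because the numerator is a polynomial; the negative powers form the principal part, and the coefficient of 1/(z + 3) gives Res(f, -3) = -3.

Final answer: -3/(z + 3) + 1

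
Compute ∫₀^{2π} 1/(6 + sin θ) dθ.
2*sqrt(35)*pi/35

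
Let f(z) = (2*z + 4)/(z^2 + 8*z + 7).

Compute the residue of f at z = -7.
Write f(z) = P(z)/Q(z) with P(z) = 2*z + 4 and Q(z) = z^2 + 8*z + 7.
The denominator factors as Q(z) = (z + 1)*(z + 7), so z = -7 is a simple zero of Q and P is analytic there; z = -7 is therefore a simple pole and
  Res(f, z₀) = P(z₀)/Q'(z₀).

Q'(z) = 2*z + 8, so Q'(-7) = -6.
P(-7) = -10.

Res(f, -7) = (-10)/(-6) = 5/3

Final answer: 5/3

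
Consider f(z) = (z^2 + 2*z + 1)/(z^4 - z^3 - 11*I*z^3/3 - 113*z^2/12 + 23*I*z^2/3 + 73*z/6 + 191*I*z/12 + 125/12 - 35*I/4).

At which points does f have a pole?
The singularities of f are the zeros of the denominator. Factoring,
  z^4 - z^3 - 11*I*z^3/3 - 113*z^2/12 + 23*I*z^2/3 + 73*z/6 + 191*I*z/12 + 125/12 - 35*I/4 = (z - 3 + I/3)*(z + 3/2 - I)*(z + 1 - 2*I)*(z - 1/2 - I)
so the candidates are z = 3 - I/3, z = -3/2 + I, z = -1 + 2*I, z = 1/2 + I.

Check the numerator P(z) = z^2 + 2*z + 1 at each one:
  P(3 - I/3) = 143/9 - 8*I/3 ≠ 0, so z = 3 - I/3 is a (simple) pole.
  P(-3/2 + I) = -3/4 - I ≠ 0, so z = -3/2 + I is a (simple) pole.
  P(-1 + 2*I) = -4 ≠ 0, so z = -1 + 2*I is a (simple) pole.
  P(1/2 + I) = 5/4 + 3*I ≠ 0, so z = 1/2 + I is a (simple) pole.

Poles of f: {-3/2 + I, -1 + 2*I, 1/2 + I, 3 - I/3}

Final answer: {-3/2 + I, -1 + 2*I, 1/2 + I, 3 - I/3}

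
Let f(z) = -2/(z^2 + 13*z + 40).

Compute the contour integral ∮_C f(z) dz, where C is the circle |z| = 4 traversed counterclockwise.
By the residue theorem, ∮_C f(z) dz = 2πi · (sum of the residues of f at the poles inside |z| = 4).

The denominator factors as (z + 8)*(z + 5), so the singularities of f are simple poles at z = -8, z = -5.
  |-8|² = 64 > 16 = 4², so this pole is outside the contour.
  |-5|² = 25 > 16 = 4², so this pole is outside the contour.

No pole lies inside the contour, so f is analytic on and inside C and the integral is 0 (Cauchy's theorem).

Final answer: 0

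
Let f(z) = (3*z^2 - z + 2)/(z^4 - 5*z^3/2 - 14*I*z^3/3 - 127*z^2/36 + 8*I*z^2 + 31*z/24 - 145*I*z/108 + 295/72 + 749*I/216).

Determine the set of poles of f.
{-1/3 - I/2, 1/3 + 3*I, 1 + 3*I/2, 3/2 + 2*I/3}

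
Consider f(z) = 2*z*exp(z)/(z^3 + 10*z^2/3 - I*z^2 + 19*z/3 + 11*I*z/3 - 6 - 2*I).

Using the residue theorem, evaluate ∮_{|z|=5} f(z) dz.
By the residue theorem, ∮_C f(z) dz = 2πi · (sum of the residues of f at the poles inside |z| = 5).

The denominator factors as (z - 2/3)*(z + 3 - 3*I)*(z + 1 + 2*I), so the singularities of f are simple poles at z = 2/3, z = -3 + 3*I, z = -1 - 2*I.
  |2/3|² = 4/9 < 25 = 5², so this pole is inside the contour.
  |-3 + 3*I|² = 18 < 25 = 5², so this pole is inside the contour.
  |-1 - 2*I|² = 5 < 25 = 5², so this pole is inside the contour.

With P(z) = 2*z*exp(z) and Q(z) = z^3 + 10*z^2/3 - I*z^2 + 19*z/3 + 11*I*z/3 - 6 - 2*I, each pole is simple, so Res(f, z₀) = P(z₀)/Q'(z₀) with Q'(z) = 3*z^2 + 20*z/3 - 2*I*z + 19/3 + 11*I/3.
  Res(f, 2/3) = P(2/3)/Q'(2/3) = (4*exp(2/3)/3)/(109/9 + 7*I/3) = (654/6161 - 126*I/6161)*exp(2/3)
  Res(f, -3 + 3*I) = P(-3 + 3*I)/Q'(-3 + 3*I) = ((-6 + 6*I)*exp(-3 + 3*I))/(-23/3 - 73*I/3) = (-450/2929 - 864*I/2929)*exp(-3 + 3*I)
  Res(f, -1 - 2*I) = P(-1 - 2*I)/Q'(-1 - 2*I) = ((-2 - 4*I)*exp(-1 - 2*I))/(-40/3 + 13*I/3) = (84/1769 + 558*I/1769)*exp(-1 - 2*I)

Sum of residues inside C: (84/1769 + 558*I/1769)*exp(-1 - 2*I) + (654/6161 - 126*I/6161)*exp(2/3) + (-450/2929 - 864*I/2929)*exp(-3 + 3*I)
∮_C f(z) dz = 2πi · ((84/1769 + 558*I/1769)*exp(-1 - 2*I) + (654/6161 - 126*I/6161)*exp(2/3) + (-450/2929 - 864*I/2929)*exp(-3 + 3*I)) = pi*(1728/2929 - 900*I/2929)*exp(-3 + 3*I) + pi*(-1116/1769 + 168*I/1769)*exp(-1 - 2*I) + pi*(252/6161 + 1308*I/6161)*exp(2/3)

Final answer: pi*(1728/2929 - 900*I/2929)*exp(-3 + 3*I) + pi*(-1116/1769 + 168*I/1769)*exp(-1 - 2*I) + pi*(252/6161 + 1308*I/6161)*exp(2/3)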